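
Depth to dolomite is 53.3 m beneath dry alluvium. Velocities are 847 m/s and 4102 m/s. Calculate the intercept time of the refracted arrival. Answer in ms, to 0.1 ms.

123.1 ms

tᵢ = 2h·√(V₂²−V₁²)/(V₁V₂).
√(V₂²−V₁²) = √(4102²−847²) = 4013.6 m/s.
tᵢ = 2·53.3·4013.6/(847·4102) = 0.12314 s.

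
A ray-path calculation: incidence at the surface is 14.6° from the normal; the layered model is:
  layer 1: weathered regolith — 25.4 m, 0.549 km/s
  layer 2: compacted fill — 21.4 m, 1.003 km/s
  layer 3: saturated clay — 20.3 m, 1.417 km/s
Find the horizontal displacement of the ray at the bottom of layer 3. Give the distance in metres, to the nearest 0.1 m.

Apply Snell's law at each interface; in layer i the horizontal offset is hᵢ·tan θᵢ.
Layer 1: θ = 14.60°; offset = 25.4·tan 14.60° = 6.616 m.
Layer 2: sin θ = 1.003·sin 14.6°/0.549 = 0.4605, θ = 27.42°; offset = 21.4·tan 27.42° = 11.103 m.
Layer 3: sin θ = 1.417·sin 14.6°/0.549 = 0.6506, θ = 40.59°; offset = 20.3·tan 40.59° = 17.391 m.
Σ offsets = 35.110 m.

35.1 m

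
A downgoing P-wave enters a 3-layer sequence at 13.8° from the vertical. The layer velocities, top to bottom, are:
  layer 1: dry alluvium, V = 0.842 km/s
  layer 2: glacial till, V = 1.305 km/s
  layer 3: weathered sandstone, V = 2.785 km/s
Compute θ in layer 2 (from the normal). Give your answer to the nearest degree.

22°

Snell's law across each interface conserves sin θ / V, so sin θ_2 = V_2·sin θ₁/V₁.
sin θ_2 = 1.305 × sin 13.8° / 0.842 = 0.3697.
θ_2 = arcsin 0.3697 = 21.70°.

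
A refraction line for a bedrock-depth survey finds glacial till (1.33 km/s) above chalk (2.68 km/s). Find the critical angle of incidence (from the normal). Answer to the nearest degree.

30°

Critical incidence: sin θ_c = V₁/V₂ = 1.33/2.68 = 0.4963.
θ_c = arcsin 0.4963 = 29.75°.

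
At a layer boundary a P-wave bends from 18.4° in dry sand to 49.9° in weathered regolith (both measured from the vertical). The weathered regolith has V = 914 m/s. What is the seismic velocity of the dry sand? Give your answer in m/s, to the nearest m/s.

Snell's law: sin 18.4°/V₁ = sin 49.9°/V₂.
V₁ = V₂·sin 18.4°/sin 49.9° = 914 × 0.4127 = 377.17 m/s.

377 m/s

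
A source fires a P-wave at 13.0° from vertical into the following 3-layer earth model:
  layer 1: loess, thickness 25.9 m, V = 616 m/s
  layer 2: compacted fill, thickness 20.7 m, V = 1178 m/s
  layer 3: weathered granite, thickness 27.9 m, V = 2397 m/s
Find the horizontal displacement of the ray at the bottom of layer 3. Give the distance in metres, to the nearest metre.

p = sin θ₁/V₁ = sin 13.0°/616 = 3.6518e-04 s/m is conserved through the stack.
Layer 1: θ = 13.00°; offset = 25.9·tan 13.00° = 5.979 m.
Layer 2: sin θ = p·1178 = 0.4302 → θ = 25.48°; offset = 20.7·tan 25.48° = 9.864 m.
Layer 3: sin θ = p·2397 = 0.8753 → θ = 61.08°; offset = 27.9·tan 61.08° = 50.509 m.
Σ offsets = 66.353 m.

66 m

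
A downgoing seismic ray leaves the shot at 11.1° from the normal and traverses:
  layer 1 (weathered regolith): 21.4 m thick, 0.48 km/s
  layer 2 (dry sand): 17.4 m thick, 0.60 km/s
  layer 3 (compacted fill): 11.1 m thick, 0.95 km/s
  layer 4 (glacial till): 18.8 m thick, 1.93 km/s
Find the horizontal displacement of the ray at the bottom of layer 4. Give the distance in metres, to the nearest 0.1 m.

p = sin θ₁/V₁ = sin 11.1°/0.48 = 4.0109e-01 s/km is conserved through the stack.
Layer 1: θ = 11.10°; offset = 21.4·tan 11.10° = 4.199 m.
Layer 2: sin θ = p·0.60 = 0.2407 → θ = 13.93°; offset = 17.4·tan 13.93° = 4.314 m.
Layer 3: sin θ = p·0.95 = 0.3810 → θ = 22.40°; offset = 11.1·tan 22.40° = 4.575 m.
Layer 4: sin θ = p·1.93 = 0.7741 → θ = 50.72°; offset = 18.8·tan 50.72° = 22.988 m.
Summing the layer offsets gives 36.075 m.

36.1 m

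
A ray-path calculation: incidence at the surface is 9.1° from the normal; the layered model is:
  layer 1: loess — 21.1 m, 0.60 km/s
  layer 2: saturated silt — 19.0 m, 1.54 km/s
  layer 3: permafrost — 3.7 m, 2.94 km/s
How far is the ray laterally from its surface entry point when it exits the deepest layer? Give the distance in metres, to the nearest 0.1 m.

p = sin θ₁/V₁ = sin 9.1°/0.60 = 2.6360e-01 s/km is conserved through the stack.
Layer 1: θ = 9.10°; offset = 21.1·tan 9.10° = 3.380 m.
Layer 2: sin θ = p·1.54 = 0.4059 → θ = 23.95°; offset = 19.0·tan 23.95° = 8.439 m.
Layer 3: sin θ = p·2.94 = 0.7750 → θ = 50.80°; offset = 3.7·tan 50.80° = 4.537 m.
Total horizontal offset = 16.356 m.

16.4 m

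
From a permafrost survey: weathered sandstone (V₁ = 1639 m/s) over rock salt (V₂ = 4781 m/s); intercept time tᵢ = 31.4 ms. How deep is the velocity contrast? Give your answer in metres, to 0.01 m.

27.39 m

θ_c = arcsin(1639/4781) = 20.05°; cos θ_c = 0.9394.
tᵢ = 2h cos θ_c/V₁ ⇒ h = tᵢ·V₁/(2 cos θ_c) = 0.0314·1639/(2·0.9394) = 27.39 m.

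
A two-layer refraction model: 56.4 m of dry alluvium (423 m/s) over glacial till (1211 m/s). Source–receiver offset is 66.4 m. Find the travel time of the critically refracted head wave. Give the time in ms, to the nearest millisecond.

θ_c = arcsin(V₁/V₂) = arcsin(423/1211) = 20.44°, cos θ_c = 0.9370.
Intercept time tᵢ = 2h cos θ_c / V₁ = 2·56.4·0.9370/423 = 0.24987 s.
t = x/V₂ + tᵢ = 66.4/1211 + 0.24987 = 0.30470 s.

305 ms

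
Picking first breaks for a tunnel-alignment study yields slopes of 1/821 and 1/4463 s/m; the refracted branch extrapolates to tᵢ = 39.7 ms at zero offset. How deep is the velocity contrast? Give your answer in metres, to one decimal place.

16.6 m

θ_c = arcsin(821/4463) = 10.60°; cos θ_c = 0.9829.
tᵢ = 2h cos θ_c/V₁ ⇒ h = tᵢ·V₁/(2 cos θ_c) = 0.0397·821/(2·0.9829) = 16.58 m.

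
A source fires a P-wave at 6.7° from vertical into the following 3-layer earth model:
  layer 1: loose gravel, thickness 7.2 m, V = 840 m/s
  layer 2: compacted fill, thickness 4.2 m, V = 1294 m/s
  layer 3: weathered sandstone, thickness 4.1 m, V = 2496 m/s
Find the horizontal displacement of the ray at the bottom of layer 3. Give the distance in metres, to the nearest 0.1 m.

3.1 m

Apply Snell's law at each interface; in layer i the horizontal offset is hᵢ·tan θᵢ.
Layer 1: θ = 6.70°; offset = 7.2·tan 6.70° = 0.846 m.
Layer 2: sin θ = 1294·sin 6.7°/840 = 0.1797, θ = 10.35°; offset = 4.2·tan 10.35° = 0.767 m.
Layer 3: sin θ = 2496·sin 6.7°/840 = 0.3467, θ = 20.28°; offset = 4.1·tan 20.28° = 1.515 m.
Summing the layer offsets gives 3.129 m.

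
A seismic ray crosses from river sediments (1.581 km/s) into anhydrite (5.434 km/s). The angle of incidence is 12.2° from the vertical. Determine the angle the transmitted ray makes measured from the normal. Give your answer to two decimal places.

Snell's law: sin θ₂ = (V₂/V₁)·sin θ₁ = (5.434/1.581)·sin 12.2° = 0.7263.
θ₂ = sin⁻¹(0.7263) = 46.58° (from vertical).

46.58°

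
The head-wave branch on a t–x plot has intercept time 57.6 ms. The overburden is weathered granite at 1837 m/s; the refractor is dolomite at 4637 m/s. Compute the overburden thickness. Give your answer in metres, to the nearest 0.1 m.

h = tᵢ·V₁·V₂ / (2·√(V₂²−V₁²)).
√(V₂²−V₁²) = √(4637² − 1837²) = 4257.6 m/s.
h = 0.0576 s × 1837 × 4637 / (2 × 4257.6) = 57.62 m.

57.6 m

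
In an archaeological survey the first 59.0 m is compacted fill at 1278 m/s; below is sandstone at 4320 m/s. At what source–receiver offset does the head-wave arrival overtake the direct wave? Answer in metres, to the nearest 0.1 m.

160.1 m

x_cross = 2h·√((V₂+V₁)/(V₂−V₁)).
(V₂+V₁)/(V₂−V₁) = (4320+1278)/(4320−1278) = 1.8402; √ = 1.3566.
x_cross = 2·59.0·1.3566 = 160.07 m.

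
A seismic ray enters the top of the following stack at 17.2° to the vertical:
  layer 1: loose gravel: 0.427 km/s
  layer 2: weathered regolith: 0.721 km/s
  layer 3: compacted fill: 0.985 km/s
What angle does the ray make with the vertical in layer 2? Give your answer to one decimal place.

30.0°

Ray parameter p = sin 17.2° / 0.427 = 6.9252e-01 s/km.
sin θ_2 = p·V_2 = 6.9252e-01 × 0.721 = 0.4993.
θ_2 = 29.95° from the vertical.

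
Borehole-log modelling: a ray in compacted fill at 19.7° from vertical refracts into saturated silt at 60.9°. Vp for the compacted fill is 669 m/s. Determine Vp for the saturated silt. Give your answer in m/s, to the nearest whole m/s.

1734 m/s

Snell's law: sin 19.7°/V₁ = sin 60.9°/V₂.
V₂ = V₁·sin 60.9°/sin 19.7° = 669 × 2.5921 = 1734.09 m/s.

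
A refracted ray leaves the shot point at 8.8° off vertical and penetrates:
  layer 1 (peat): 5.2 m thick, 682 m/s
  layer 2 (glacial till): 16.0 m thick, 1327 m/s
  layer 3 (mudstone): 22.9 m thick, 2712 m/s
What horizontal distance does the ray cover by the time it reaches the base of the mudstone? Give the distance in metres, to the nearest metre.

Apply Snell's law at each interface; in layer i the horizontal offset is hᵢ·tan θᵢ.
Layer 1: θ = 8.80°; offset = 5.2·tan 8.80° = 0.805 m.
Layer 2: sin θ = 1327·sin 8.8°/682 = 0.2977, θ = 17.32°; offset = 16.0·tan 17.32° = 4.989 m.
Layer 3: sin θ = 2712·sin 8.8°/682 = 0.6084, θ = 37.47°; offset = 22.9·tan 37.47° = 17.553 m.
Σ offsets = 23.347 m.

23 m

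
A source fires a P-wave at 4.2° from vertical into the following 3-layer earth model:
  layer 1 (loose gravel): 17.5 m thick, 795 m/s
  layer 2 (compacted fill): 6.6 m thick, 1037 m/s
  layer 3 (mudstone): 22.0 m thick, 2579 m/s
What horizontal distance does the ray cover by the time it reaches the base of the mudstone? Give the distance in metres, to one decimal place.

7.3 m

Apply Snell's law at each interface; in layer i the horizontal offset is hᵢ·tan θᵢ.
Layer 1: θ = 4.20°; offset = 17.5·tan 4.20° = 1.285 m.
Layer 2: sin θ = 1037·sin 4.2°/795 = 0.0955, θ = 5.48°; offset = 6.6·tan 5.48° = 0.633 m.
Layer 3: sin θ = 2579·sin 4.2°/795 = 0.2376, θ = 13.74°; offset = 22.0·tan 13.74° = 5.381 m.
Σ offsets = 7.300 m.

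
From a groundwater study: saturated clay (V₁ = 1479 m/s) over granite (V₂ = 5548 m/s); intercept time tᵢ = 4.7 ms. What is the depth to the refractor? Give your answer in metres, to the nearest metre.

4 m

h = tᵢ·V₁·V₂ / (2·√(V₂²−V₁²)).
√(V₂²−V₁²) = √(5548² − 1479²) = 5347.2 m/s.
h = 0.0047 s × 1479 × 5548 / (2 × 5347.2) = 3.61 m.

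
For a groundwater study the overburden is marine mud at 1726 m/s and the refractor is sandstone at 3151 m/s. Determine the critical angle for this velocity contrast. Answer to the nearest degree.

Critical incidence: sin θ_c = V₁/V₂ = 1726/3151 = 0.5478.
θ_c = arcsin 0.5478 = 33.21°.

33°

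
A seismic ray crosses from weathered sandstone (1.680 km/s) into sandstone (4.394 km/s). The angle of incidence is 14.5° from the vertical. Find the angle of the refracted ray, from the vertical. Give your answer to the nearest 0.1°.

40.9°

Snell's law: sin θ₂ = (V₂/V₁)·sin θ₁ = (4.394/1.680)·sin 14.5° = 0.6549.
θ₂ = sin⁻¹(0.6549) = 40.91° (from vertical).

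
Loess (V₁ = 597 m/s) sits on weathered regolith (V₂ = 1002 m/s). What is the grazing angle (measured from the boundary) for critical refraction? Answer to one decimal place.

53.4°

Critical incidence: sin θ_c = V₁/V₂ = 597/1002 = 0.5958.
θ_c = arcsin 0.5958 = 36.57°.
Measured from the interface: 90° − 36.57° = 53.43°.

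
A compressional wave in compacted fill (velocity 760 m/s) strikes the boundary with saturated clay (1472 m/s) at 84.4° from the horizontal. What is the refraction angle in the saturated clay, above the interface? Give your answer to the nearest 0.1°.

Angle from the normal: 90° − 84.4° = 5.6°.
sin θ₁/V₁ = sin θ₂/V₂ ⇒ sin θ₂ = 1472·sin 5.6°/760 = 1472·0.0976/760 = 0.1890.
θ₂ = sin⁻¹(0.1890) = 10.89° (from vertical).
From the interface: 90° − 10.89° = 79.11°.

79.1°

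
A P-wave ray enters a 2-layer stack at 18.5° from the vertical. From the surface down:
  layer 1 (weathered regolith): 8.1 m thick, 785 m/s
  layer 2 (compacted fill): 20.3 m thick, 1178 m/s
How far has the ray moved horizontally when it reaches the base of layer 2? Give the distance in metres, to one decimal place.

p = sin θ₁/V₁ = sin 18.5°/785 = 4.0421e-04 s/m is conserved through the stack.
Layer 1: θ = 18.50°; offset = 8.1·tan 18.50° = 2.710 m.
Layer 2: sin θ = p·1178 = 0.4762 → θ = 28.43°; offset = 20.3·tan 28.43° = 10.992 m.
Total horizontal offset = 13.702 m.

13.7 m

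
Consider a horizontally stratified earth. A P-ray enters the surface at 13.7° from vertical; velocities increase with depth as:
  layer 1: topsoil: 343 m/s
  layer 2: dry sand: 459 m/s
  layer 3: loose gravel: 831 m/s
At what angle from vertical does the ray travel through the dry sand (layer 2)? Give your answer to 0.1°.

18.5°

Snell's law across each interface conserves sin θ / V, so sin θ_2 = V_2·sin θ₁/V₁.
sin θ_2 = 459 × sin 13.7° / 343 = 0.3169.
θ_2 = arcsin 0.3169 = 18.48°.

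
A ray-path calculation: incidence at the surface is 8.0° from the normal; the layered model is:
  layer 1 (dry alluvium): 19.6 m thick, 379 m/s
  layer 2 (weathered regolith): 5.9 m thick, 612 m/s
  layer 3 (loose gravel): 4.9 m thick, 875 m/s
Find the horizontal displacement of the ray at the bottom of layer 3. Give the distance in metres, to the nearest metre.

p = sin θ₁/V₁ = sin 8.0°/379 = 3.6721e-04 s/m is conserved through the stack.
Layer 1: θ = 8.00°; offset = 19.6·tan 8.00° = 2.755 m.
Layer 2: sin θ = p·612 = 0.2247 → θ = 12.99°; offset = 5.9·tan 12.99° = 1.361 m.
Layer 3: sin θ = p·875 = 0.3213 → θ = 18.74°; offset = 4.9·tan 18.74° = 1.663 m.
Summing the layer offsets gives 5.778 m.

6 m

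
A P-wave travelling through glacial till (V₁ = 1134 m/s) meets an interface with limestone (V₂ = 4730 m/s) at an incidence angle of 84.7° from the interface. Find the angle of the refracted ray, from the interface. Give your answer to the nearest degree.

67°

Angle from the normal: 90° − 84.7° = 5.3°.
Snell's law: sin θ₂ = (V₂/V₁)·sin θ₁ = (4730/1134)·sin 5.3° = 0.3853.
θ₂ = arcsin 0.3853 = 22.66° from the normal.
From the interface: 90° − 22.66° = 67.34°.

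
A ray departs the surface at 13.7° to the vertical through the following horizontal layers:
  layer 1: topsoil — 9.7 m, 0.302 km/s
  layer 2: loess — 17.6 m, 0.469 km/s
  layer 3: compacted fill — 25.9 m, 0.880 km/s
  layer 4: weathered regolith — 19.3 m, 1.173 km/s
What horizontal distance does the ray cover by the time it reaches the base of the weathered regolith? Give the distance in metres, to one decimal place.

Apply Snell's law at each interface; in layer i the horizontal offset is hᵢ·tan θᵢ.
Layer 1: θ = 13.70°; offset = 9.7·tan 13.70° = 2.365 m.
Layer 2: sin θ = 0.469·sin 13.7°/0.302 = 0.3678, θ = 21.58°; offset = 17.6·tan 21.58° = 6.961 m.
Layer 3: sin θ = 0.880·sin 13.7°/0.302 = 0.6901, θ = 43.64°; offset = 25.9·tan 43.64° = 24.699 m.
Layer 4: sin θ = 1.173·sin 13.7°/0.302 = 0.9199, θ = 66.91°; offset = 19.3·tan 66.91° = 45.275 m.
Total horizontal offset = 79.299 m.

79.3 m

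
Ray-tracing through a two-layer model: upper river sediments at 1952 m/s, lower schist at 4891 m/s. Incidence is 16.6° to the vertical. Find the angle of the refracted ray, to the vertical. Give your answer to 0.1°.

Snell's law: sin θ₂ = (V₂/V₁)·sin θ₁ = (4891/1952)·sin 16.6° = 0.7158.
θ₂ = arcsin 0.7158 = 45.71° from the normal.

45.7°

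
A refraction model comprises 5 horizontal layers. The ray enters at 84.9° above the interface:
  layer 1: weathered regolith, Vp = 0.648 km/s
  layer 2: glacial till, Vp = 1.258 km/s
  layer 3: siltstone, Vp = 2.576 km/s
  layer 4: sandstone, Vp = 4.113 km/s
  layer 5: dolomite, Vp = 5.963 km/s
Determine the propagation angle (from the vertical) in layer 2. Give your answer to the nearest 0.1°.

From the normal: θ₁ = 90° − 84.9° = 5.1°.
Snell's law across each interface conserves sin θ / V, so sin θ_2 = V_2·sin θ₁/V₁.
sin θ_2 = 1.258 × sin 5.1° / 0.648 = 0.1726.
θ_2 = arcsin 0.1726 = 9.94°.

9.9°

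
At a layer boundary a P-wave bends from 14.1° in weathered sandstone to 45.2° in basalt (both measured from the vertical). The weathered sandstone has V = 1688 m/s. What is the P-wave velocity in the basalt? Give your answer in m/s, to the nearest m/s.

sin 14.1° = 0.2436; sin 45.2° = 0.7096.
V₂ = V₁·(sin θ₂/sin θ₁) = 1688·(0.7096/0.2436) = 4916.59 m/s.

4917 m/s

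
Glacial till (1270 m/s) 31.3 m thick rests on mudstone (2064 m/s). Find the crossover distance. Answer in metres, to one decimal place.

θ_c = arcsin(1270/2064) = 37.97°, so cos θ_c = 0.7883 and tᵢ = 2h cos θ_c/V₁ = 0.0389 s.
At crossover x/V₁ = x/V₂ + tᵢ ⇒ x = tᵢ/(1/V₁ − 1/V₂) = 0.03886/(7.8740e-04 − 4.8450e-04) = 128.28 m.

128.3 m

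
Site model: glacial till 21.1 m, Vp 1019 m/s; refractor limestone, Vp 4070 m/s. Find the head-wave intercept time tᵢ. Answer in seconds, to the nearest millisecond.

θ_c = arcsin(V₁/V₂) = arcsin(1019/4070) = 14.50°; cos θ_c = 0.9682.
tᵢ = 2h·cos θ_c / V₁ = 2·21.1·0.9682 / 1019 = 0.04009 s.

0.040 s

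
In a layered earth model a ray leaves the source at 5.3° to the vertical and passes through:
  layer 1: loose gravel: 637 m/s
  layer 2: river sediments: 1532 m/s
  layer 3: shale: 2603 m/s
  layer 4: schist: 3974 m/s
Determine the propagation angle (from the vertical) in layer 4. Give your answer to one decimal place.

35.2°

Snell's law across each interface conserves sin θ / V, so sin θ_4 = V_4·sin θ₁/V₁.
sin θ_4 = 3974 × sin 5.3° / 637 = 0.5763.
θ_4 = 35.19° from the vertical.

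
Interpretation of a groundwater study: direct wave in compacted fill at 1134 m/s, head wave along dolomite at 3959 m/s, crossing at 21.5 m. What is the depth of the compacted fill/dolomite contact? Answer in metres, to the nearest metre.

8 m

x_cross = 2h·√((V₂+V₁)/(V₂−V₁)) → h = x_cross / (2·√((V₂+V₁)/(V₂−V₁))).
√((V₂+V₁)/(V₂−V₁)) = √((3959+1134)/(3959−1134)) = 1.3427.
h = 21.5 / (2·1.3427) = 8.01 m.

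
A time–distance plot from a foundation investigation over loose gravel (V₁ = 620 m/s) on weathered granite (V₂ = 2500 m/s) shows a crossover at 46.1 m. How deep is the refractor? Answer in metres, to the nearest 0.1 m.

h = (x_cross/2)·√((V₂−V₁)/(V₂+V₁)).
(V₂−V₁)/(V₂+V₁) = (2500−620)/(2500+620) = 0.6026; √ = 0.7763.
h = (46.1/2)·0.7763 = 17.89 m.

17.9 m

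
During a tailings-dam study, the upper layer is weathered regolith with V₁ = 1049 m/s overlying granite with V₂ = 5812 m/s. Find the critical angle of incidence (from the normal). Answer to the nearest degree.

10°

Critical incidence: sin θ_c = V₁/V₂ = 1049/5812 = 0.1805.
θ_c = arcsin 0.1805 = 10.40°.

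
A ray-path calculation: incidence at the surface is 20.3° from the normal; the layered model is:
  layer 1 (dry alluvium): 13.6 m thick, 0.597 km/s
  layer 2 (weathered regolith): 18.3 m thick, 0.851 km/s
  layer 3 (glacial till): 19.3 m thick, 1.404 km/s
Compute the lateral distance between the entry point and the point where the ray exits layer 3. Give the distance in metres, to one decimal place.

42.7 m

Apply Snell's law at each interface; in layer i the horizontal offset is hᵢ·tan θᵢ.
Layer 1: θ = 20.30°; offset = 13.6·tan 20.30° = 5.031 m.
Layer 2: sin θ = 0.851·sin 20.3°/0.597 = 0.4945, θ = 29.64°; offset = 18.3·tan 29.64° = 10.413 m.
Layer 3: sin θ = 1.404·sin 20.3°/0.597 = 0.8159, θ = 54.68°; offset = 19.3·tan 54.68° = 27.236 m.
Summing the layer offsets gives 42.679 m.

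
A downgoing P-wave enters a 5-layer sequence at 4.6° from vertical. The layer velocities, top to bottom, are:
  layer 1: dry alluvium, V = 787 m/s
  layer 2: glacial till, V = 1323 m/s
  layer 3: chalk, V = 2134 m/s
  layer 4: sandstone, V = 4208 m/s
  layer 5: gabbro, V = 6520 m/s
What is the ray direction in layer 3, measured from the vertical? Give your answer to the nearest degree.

Snell's law across each interface conserves sin θ / V, so sin θ_3 = V_3·sin θ₁/V₁.
sin θ_3 = 2134 × sin 4.6° / 787 = 0.2175.
θ_3 = arcsin 0.2175 = 12.56°.

13°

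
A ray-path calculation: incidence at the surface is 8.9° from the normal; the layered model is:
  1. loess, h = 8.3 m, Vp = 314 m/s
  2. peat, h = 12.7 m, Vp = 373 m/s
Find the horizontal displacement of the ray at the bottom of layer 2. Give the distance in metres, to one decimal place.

Ray parameter p = sin 8.9° / 314 m/s = 4.9271e-04 s/m.
Layer 1: θ = 8.90°; offset = 8.3·tan 8.90° = 1.300 m.
Layer 2: sin θ = p·373 = 0.1838 → θ = 10.59°; offset = 12.7·tan 10.59° = 2.374 m.
Summing the layer offsets gives 3.674 m.

3.7 m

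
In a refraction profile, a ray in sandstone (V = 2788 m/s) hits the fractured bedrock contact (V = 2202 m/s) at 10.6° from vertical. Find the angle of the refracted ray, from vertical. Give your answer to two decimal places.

Snell's law: sin θ₂ = (V₂/V₁)·sin θ₁ = (2202/2788)·sin 10.6° = 0.1453.
θ₂ = sin⁻¹(0.1453) = 8.35° (from vertical).

8.35°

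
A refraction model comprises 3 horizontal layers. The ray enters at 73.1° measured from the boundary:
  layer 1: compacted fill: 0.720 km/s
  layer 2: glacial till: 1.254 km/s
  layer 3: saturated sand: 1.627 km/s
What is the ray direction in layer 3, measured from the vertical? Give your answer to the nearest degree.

41°

From the normal: θ₁ = 90° − 73.1° = 16.9°.
Ray parameter p = sin 16.9° / 0.720 = 4.0375e-01 s/km.
sin θ_3 = p·V_3 = 4.0375e-01 × 1.627 = 0.6569.
θ_3 = 41.06° from the vertical.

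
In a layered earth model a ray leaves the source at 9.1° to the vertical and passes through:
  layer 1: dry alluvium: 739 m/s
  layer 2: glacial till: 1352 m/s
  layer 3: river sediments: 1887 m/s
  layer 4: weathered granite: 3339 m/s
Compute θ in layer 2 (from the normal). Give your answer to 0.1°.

16.8°

Ray parameter p = sin 9.1° / 739 = 2.1402e-04 s/m.
sin θ_2 = p·V_2 = 2.1402e-04 × 1352 = 0.2894.
θ_2 = 16.82° from the vertical.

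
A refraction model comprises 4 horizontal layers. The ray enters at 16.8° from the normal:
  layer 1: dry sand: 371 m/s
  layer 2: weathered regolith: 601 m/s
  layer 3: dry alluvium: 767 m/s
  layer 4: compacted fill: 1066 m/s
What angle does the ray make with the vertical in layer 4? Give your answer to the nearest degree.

56°

Snell's law across each interface conserves sin θ / V, so sin θ_4 = V_4·sin θ₁/V₁.
sin θ_4 = 1066 × sin 16.8° / 371 = 0.8305.
θ_4 = 56.15° from the vertical.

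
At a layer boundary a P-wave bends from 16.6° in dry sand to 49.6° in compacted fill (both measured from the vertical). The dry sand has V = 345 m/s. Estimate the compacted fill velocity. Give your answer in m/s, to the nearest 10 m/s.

Snell's law: sin 16.6°/V₁ = sin 49.6°/V₂.
V₂ = V₁·sin 49.6°/sin 16.6° = 345 × 2.6656 = 919.64 m/s.

920 m/s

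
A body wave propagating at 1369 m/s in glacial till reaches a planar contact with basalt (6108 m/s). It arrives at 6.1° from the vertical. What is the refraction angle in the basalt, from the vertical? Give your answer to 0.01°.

sin θ₁/V₁ = sin θ₂/V₂ ⇒ sin θ₂ = 6108·sin 6.1°/1369 = 6108·0.1063/1369 = 0.4741.
θ₂ = sin⁻¹(0.4741) = 28.30° (from vertical).

28.30°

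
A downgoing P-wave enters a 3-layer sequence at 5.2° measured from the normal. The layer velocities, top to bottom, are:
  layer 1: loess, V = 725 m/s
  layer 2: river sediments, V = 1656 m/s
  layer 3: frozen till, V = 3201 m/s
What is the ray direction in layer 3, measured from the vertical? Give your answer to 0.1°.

Snell's law across each interface conserves sin θ / V, so sin θ_3 = V_3·sin θ₁/V₁.
sin θ_3 = 3201 × sin 5.2° / 725 = 0.4002.
θ_3 = arcsin 0.4002 = 23.59°.

23.6°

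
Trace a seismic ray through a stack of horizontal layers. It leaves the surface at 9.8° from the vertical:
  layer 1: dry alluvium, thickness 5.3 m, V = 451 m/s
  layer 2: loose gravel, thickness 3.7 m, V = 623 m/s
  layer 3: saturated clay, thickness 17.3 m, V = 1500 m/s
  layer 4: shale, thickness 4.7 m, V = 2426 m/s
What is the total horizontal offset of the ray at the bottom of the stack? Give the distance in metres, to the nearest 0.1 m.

Apply Snell's law at each interface; in layer i the horizontal offset is hᵢ·tan θᵢ.
Layer 1: θ = 9.80°; offset = 5.3·tan 9.80° = 0.915 m.
Layer 2: sin θ = 623·sin 9.8°/451 = 0.2351, θ = 13.60°; offset = 3.7·tan 13.60° = 0.895 m.
Layer 3: sin θ = 1500·sin 9.8°/451 = 0.5661, θ = 34.48°; offset = 17.3·tan 34.48° = 11.881 m.
Layer 4: sin θ = 2426·sin 9.8°/451 = 0.9156, θ = 66.29°; offset = 4.7·tan 66.29° = 10.701 m.
Summing the layer offsets gives 24.392 m.

24.4 m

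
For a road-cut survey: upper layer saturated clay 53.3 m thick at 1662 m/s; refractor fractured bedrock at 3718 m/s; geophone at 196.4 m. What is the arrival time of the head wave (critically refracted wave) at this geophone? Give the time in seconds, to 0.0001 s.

θ_c = arcsin(V₁/V₂) = arcsin(1662/3718) = 26.55°, cos θ_c = 0.8945.
Intercept time tᵢ = 2h cos θ_c / V₁ = 2·53.3·0.8945/1662 = 0.05737 s.
t = x/V₂ + tᵢ = 196.4/3718 + 0.05737 = 0.11020 s.

0.1102 s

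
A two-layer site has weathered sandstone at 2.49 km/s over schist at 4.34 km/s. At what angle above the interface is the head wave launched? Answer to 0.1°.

At critical incidence the refracted ray runs along the interface (θ₂ = 90°), so sin θ_c = V₁/V₂.
θ_c = arcsin(2.49/4.34) = arcsin 0.5737 = 35.01°.
Measured from the interface: 90° − 35.01° = 54.99°.

55.0°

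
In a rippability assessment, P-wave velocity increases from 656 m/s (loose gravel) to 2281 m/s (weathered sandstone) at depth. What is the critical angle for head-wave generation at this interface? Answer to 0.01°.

At critical incidence the refracted ray runs along the interface (θ₂ = 90°), so sin θ_c = V₁/V₂.
θ_c = arcsin(656/2281) = arcsin 0.2876 = 16.71°.

16.71°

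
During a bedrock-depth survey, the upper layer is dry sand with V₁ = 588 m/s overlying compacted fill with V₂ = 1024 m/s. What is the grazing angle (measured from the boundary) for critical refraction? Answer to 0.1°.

Critical incidence: sin θ_c = V₁/V₂ = 588/1024 = 0.5742.
θ_c = arcsin 0.5742 = 35.04°.
Measured from the interface: 90° − 35.04° = 54.96°.

55.0°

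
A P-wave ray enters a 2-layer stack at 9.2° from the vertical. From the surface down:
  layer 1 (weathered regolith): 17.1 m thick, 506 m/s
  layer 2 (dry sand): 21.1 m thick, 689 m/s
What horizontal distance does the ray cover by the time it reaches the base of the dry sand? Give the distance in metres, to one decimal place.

7.5 m

p = sin θ₁/V₁ = sin 9.2°/506 = 3.1597e-04 s/m is conserved through the stack.
Layer 1: θ = 9.20°; offset = 17.1·tan 9.20° = 2.770 m.
Layer 2: sin θ = p·689 = 0.2177 → θ = 12.57°; offset = 21.1·tan 12.57° = 4.706 m.
Total horizontal offset = 7.476 m.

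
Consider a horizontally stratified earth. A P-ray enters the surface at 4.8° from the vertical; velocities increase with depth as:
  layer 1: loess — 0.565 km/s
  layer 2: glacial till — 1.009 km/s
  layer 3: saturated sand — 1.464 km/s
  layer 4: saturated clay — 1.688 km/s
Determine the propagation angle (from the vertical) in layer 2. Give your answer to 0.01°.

Snell's law across each interface conserves sin θ / V, so sin θ_2 = V_2·sin θ₁/V₁.
sin θ_2 = 1.009 × sin 4.8° / 0.565 = 0.1494.
θ_2 = 8.59° from the vertical.

8.59°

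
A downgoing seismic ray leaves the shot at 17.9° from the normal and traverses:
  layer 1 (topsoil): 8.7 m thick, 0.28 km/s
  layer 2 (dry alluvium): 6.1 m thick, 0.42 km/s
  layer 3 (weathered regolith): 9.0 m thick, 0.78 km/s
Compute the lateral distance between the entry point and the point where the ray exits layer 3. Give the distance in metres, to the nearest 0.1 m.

p = sin θ₁/V₁ = sin 17.9°/0.28 = 1.0977e+00 s/km is conserved through the stack.
Layer 1: θ = 17.90°; offset = 8.7·tan 17.90° = 2.810 m.
Layer 2: sin θ = p·0.42 = 0.4610 → θ = 27.45°; offset = 6.1·tan 27.45° = 3.169 m.
Layer 3: sin θ = p·0.78 = 0.8562 → θ = 58.89°; offset = 9.0·tan 58.89° = 14.916 m.
Total horizontal offset = 20.895 m.

20.9 m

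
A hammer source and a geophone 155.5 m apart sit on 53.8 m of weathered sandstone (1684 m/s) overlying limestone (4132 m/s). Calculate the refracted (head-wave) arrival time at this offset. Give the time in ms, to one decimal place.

θ_c = arcsin(V₁/V₂) = arcsin(1684/4132) = 24.05°, cos θ_c = 0.9132.
Intercept time tᵢ = 2h cos θ_c / V₁ = 2·53.8·0.9132/1684 = 0.05835 s.
t = x/V₂ + tᵢ = 155.5/4132 + 0.05835 = 0.09598 s.

96.0 ms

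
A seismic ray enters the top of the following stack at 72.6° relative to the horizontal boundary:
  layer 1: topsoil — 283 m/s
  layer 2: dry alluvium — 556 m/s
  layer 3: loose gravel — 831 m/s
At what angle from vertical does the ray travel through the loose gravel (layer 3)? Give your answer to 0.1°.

From the normal: θ₁ = 90° − 72.6° = 17.4°.
Snell's law across each interface conserves sin θ / V, so sin θ_3 = V_3·sin θ₁/V₁.
sin θ_3 = 831 × sin 17.4° / 283 = 0.8781.
θ_3 = 61.41° from the vertical.

61.4°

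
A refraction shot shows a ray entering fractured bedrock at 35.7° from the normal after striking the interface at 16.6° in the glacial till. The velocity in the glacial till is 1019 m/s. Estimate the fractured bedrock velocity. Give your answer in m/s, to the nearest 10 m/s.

2080 m/s

sin 16.6° = 0.2857; sin 35.7° = 0.5835.
V₂ = V₁·(sin θ₂/sin θ₁) = 1019·(0.5835/0.2857) = 2081.39 m/s.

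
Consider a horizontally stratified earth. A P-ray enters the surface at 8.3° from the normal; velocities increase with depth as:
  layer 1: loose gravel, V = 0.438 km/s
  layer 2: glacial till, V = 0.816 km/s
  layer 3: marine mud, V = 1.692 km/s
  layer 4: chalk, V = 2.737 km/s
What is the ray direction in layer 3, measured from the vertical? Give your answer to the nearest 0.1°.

Snell's law across each interface conserves sin θ / V, so sin θ_3 = V_3·sin θ₁/V₁.
sin θ_3 = 1.692 × sin 8.3° / 0.438 = 0.5576.
θ_3 = arcsin 0.5576 = 33.89°.

33.9°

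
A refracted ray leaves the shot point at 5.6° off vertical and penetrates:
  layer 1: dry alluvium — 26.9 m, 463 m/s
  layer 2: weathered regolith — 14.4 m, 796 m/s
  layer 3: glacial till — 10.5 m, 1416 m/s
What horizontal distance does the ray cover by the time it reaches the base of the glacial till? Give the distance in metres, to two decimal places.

8.37 m

Ray parameter p = sin 5.6° / 463 m/s = 2.1076e-04 s/m.
Layer 1: θ = 5.60°; offset = 26.9·tan 5.60° = 2.6376 m.
Layer 2: sin θ = p·796 = 0.1678 → θ = 9.66°; offset = 14.4·tan 9.66° = 2.4506 m.
Layer 3: sin θ = p·1416 = 0.2984 → θ = 17.36°; offset = 10.5·tan 17.36° = 3.2832 m.
Summing the layer offsets gives 8.3714 m.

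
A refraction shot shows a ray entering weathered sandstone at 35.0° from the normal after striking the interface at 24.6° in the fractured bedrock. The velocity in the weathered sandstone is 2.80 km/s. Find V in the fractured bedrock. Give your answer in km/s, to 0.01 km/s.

2.03 km/s

sin 24.6° = 0.4163; sin 35.0° = 0.5736.
V₁ = V₂·(sin θ₁/sin θ₂) = 2.80·(0.4163/0.5736) = 2.03 km/s.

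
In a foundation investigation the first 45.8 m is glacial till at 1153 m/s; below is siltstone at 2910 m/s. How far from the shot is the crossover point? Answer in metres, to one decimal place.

θ_c = arcsin(1153/2910) = 23.34°, so cos θ_c = 0.9182 and tᵢ = 2h cos θ_c/V₁ = 0.0729 s.
At crossover x/V₁ = x/V₂ + tᵢ ⇒ x = tᵢ/(1/V₁ − 1/V₂) = 0.07294/(8.6730e-04 − 3.4364e-04) = 139.29 m.

139.3 m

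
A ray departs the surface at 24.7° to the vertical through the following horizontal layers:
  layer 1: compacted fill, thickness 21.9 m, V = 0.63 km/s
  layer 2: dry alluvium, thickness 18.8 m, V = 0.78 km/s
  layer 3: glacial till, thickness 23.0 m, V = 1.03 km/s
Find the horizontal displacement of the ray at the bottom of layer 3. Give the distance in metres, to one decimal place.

43.0 m

Apply Snell's law at each interface; in layer i the horizontal offset is hᵢ·tan θᵢ.
Layer 1: θ = 24.70°; offset = 21.9·tan 24.70° = 10.073 m.
Layer 2: sin θ = 0.78·sin 24.7°/0.63 = 0.5174, θ = 31.16°; offset = 18.8·tan 31.16° = 11.366 m.
Layer 3: sin θ = 1.03·sin 24.7°/0.63 = 0.6832, θ = 43.09°; offset = 23.0·tan 43.09° = 21.517 m.
Σ offsets = 42.956 m.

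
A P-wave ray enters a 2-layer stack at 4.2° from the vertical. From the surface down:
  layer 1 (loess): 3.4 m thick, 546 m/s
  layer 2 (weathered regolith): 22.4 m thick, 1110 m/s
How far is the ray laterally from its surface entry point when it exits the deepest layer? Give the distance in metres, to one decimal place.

3.6 m

Apply Snell's law at each interface; in layer i the horizontal offset is hᵢ·tan θᵢ.
Layer 1: θ = 4.20°; offset = 3.4·tan 4.20° = 0.250 m.
Layer 2: sin θ = 1110·sin 4.2°/546 = 0.1489, θ = 8.56°; offset = 22.4·tan 8.56° = 3.373 m.
Σ offsets = 3.622 m.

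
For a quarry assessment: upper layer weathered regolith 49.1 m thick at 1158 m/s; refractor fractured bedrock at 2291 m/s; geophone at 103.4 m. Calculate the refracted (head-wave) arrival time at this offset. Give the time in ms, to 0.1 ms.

118.3 ms

θ_c = arcsin(V₁/V₂) = arcsin(1158/2291) = 30.36°, cos θ_c = 0.8629.
Intercept time tᵢ = 2h cos θ_c / V₁ = 2·49.1·0.8629/1158 = 0.07317 s.
t = x/V₂ + tᵢ = 103.4/2291 + 0.07317 = 0.11830 s.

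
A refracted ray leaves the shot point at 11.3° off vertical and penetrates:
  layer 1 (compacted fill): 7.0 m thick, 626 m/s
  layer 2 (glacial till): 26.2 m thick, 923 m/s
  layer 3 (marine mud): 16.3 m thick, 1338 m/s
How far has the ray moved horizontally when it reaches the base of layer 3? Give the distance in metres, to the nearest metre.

17 m

Apply Snell's law at each interface; in layer i the horizontal offset is hᵢ·tan θᵢ.
Layer 1: θ = 11.30°; offset = 7.0·tan 11.30° = 1.399 m.
Layer 2: sin θ = 923·sin 11.3°/626 = 0.2889, θ = 16.79°; offset = 26.2·tan 16.79° = 7.907 m.
Layer 3: sin θ = 1338·sin 11.3°/626 = 0.4188, θ = 24.76°; offset = 16.3·tan 24.76° = 7.518 m.
Σ offsets = 16.823 m.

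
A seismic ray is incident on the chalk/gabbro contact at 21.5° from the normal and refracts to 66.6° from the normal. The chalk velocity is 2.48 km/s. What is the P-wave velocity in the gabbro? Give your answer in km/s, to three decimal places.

6.210 km/s

sin 21.5° = 0.3665; sin 66.6° = 0.9178.
V₂ = V₁·(sin θ₂/sin θ₁) = 2.48·(0.9178/0.3665) = 6.210 km/s.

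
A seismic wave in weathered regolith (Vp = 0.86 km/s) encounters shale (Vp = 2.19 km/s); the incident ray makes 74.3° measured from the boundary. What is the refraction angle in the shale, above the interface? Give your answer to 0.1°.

46.4°

Convert to the normal: θ₁ = 90° − 74.3° = 15.7°.
Snell's law: sin θ₂ = (V₂/V₁)·sin θ₁ = (2.19/0.86)·sin 15.7° = 0.6891.
θ₂ = arcsin 0.6891 = 43.56° from the normal.
From the interface: 90° − 43.56° = 46.44°.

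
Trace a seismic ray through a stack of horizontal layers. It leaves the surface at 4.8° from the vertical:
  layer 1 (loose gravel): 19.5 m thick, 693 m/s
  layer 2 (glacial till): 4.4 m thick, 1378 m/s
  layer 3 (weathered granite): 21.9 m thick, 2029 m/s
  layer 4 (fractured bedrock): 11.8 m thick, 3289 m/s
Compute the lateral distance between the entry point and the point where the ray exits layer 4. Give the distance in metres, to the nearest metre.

13 m

Ray parameter p = sin 4.8° / 693 m/s = 1.2075e-04 s/m.
Layer 1: θ = 4.80°; offset = 19.5·tan 4.80° = 1.637 m.
Layer 2: sin θ = p·1378 = 0.1664 → θ = 9.58°; offset = 4.4·tan 9.58° = 0.742 m.
Layer 3: sin θ = p·2029 = 0.2450 → θ = 14.18°; offset = 21.9·tan 14.18° = 5.534 m.
Layer 4: sin θ = p·3289 = 0.3971 → θ = 23.40°; offset = 11.8·tan 23.40° = 5.106 m.
Σ offsets = 13.020 m.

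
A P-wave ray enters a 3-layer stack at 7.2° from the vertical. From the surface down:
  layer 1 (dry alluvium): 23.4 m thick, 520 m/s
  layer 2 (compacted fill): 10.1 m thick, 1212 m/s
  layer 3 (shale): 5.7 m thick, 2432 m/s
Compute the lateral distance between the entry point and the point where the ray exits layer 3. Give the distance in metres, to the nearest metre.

Apply Snell's law at each interface; in layer i the horizontal offset is hᵢ·tan θᵢ.
Layer 1: θ = 7.20°; offset = 23.4·tan 7.20° = 2.956 m.
Layer 2: sin θ = 1212·sin 7.2°/520 = 0.2921, θ = 16.99°; offset = 10.1·tan 16.99° = 3.085 m.
Layer 3: sin θ = 2432·sin 7.2°/520 = 0.5862, θ = 35.89°; offset = 5.7·tan 35.89° = 4.124 m.
Total horizontal offset = 10.165 m.

10 m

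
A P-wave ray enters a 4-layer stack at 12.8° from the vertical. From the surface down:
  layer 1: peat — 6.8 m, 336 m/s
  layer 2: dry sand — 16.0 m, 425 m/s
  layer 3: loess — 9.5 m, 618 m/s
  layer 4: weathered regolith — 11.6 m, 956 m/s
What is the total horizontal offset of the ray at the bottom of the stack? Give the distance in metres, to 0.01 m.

19.87 m

Ray parameter p = sin 12.8° / 336 m/s = 6.5937e-04 s/m.
Layer 1: θ = 12.80°; offset = 6.8·tan 12.80° = 1.5449 m.
Layer 2: sin θ = p·425 = 0.2802 → θ = 16.27°; offset = 16.0·tan 16.27° = 4.6709 m.
Layer 3: sin θ = p·618 = 0.4075 → θ = 24.05°; offset = 9.5·tan 24.05° = 4.2391 m.
Layer 4: sin θ = p·956 = 0.6304 → θ = 39.08°; offset = 11.6·tan 39.08° = 9.4192 m.
Total horizontal offset = 19.8741 m.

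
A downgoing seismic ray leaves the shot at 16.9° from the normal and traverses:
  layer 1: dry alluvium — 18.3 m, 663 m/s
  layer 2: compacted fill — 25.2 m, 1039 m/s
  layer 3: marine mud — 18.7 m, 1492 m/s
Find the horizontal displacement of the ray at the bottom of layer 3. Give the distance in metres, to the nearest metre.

p = sin θ₁/V₁ = sin 16.9°/663 = 4.3846e-04 s/m is conserved through the stack.
Layer 1: θ = 16.90°; offset = 18.3·tan 16.90° = 5.560 m.
Layer 2: sin θ = p·1039 = 0.4556 → θ = 27.10°; offset = 25.2·tan 27.10° = 12.896 m.
Layer 3: sin θ = p·1492 = 0.6542 → θ = 40.86°; offset = 18.7·tan 40.86° = 16.175 m.
Total horizontal offset = 34.631 m.

35 m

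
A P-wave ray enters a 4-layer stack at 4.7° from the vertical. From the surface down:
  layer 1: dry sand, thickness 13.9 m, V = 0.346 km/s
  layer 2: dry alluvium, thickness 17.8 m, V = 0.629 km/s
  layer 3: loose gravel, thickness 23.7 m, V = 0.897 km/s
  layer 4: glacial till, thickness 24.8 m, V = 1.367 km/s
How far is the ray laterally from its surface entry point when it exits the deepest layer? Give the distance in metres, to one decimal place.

17.5 m

Apply Snell's law at each interface; in layer i the horizontal offset is hᵢ·tan θᵢ.
Layer 1: θ = 4.70°; offset = 13.9·tan 4.70° = 1.143 m.
Layer 2: sin θ = 0.629·sin 4.7°/0.346 = 0.1490, θ = 8.57°; offset = 17.8·tan 8.57° = 2.681 m.
Layer 3: sin θ = 0.897·sin 4.7°/0.346 = 0.2124, θ = 12.26°; offset = 23.7·tan 12.26° = 5.152 m.
Layer 4: sin θ = 1.367·sin 4.7°/0.346 = 0.3237, θ = 18.89°; offset = 24.8·tan 18.89° = 8.485 m.
Σ offsets = 17.462 m.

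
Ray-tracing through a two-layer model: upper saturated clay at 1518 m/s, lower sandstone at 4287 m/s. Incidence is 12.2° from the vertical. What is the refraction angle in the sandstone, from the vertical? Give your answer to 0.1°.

sin θ₁/V₁ = sin θ₂/V₂ ⇒ sin θ₂ = 4287·sin 12.2°/1518 = 4287·0.2113/1518 = 0.5968.
θ₂ = arcsin 0.5968 = 36.64° from the normal.

36.6°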